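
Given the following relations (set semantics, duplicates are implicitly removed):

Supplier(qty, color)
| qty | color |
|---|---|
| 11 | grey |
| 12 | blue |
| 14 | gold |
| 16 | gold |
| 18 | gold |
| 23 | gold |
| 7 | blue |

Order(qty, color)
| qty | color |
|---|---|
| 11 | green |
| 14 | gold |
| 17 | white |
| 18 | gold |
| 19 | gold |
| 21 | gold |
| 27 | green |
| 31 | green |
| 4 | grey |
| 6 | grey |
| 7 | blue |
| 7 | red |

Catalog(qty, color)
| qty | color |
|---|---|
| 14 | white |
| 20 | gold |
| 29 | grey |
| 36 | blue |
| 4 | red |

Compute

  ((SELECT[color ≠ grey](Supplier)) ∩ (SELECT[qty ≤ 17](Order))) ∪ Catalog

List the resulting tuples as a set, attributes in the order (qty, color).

{(14, gold), (14, white), (20, gold), (29, grey), (36, blue), (4, red), (7, blue)}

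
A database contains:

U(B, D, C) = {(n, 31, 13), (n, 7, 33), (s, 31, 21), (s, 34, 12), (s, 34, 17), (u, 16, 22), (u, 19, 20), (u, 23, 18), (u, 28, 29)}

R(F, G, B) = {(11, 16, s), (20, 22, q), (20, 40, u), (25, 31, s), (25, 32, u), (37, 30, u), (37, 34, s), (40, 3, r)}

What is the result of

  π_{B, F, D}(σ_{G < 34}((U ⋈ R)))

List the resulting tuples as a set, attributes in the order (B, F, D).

Natural join on B: {(s, 31, 21, 11, 16), (s, 31, 21, 25, 31), (s, 31, 21, 37, 34), (s, 34, 12, 11, 16), (s, 34, 12, 25, 31), (s, 34, 12, 37, 34), (s, 34, 17, 11, 16), (s, 34, 17, 25, 31), (s, 34, 17, 37, 34), (u, 16, 22, 20, 40), (u, 16, 22, 25, 32), (u, 16, 22, 37, 30), (u, 19, 20, 20, 40), (u, 19, 20, 25, 32), (u, 19, 20, 37, 30), (u, 23, 18, 20, 40), (u, 23, 18, 25, 32), (u, 23, 18, 37, 30), (u, 28, 29, 20, 40), (u, 28, 29, 25, 32), (u, 28, 29, 37, 30)}
Apply σ_{G < 34}; surviving tuples: {(s, 31, 21, 11, 16), (s, 31, 21, 25, 31), (s, 34, 12, 11, 16), (s, 34, 12, 25, 31), (s, 34, 17, 11, 16), (s, 34, 17, 25, 31), (u, 16, 22, 25, 32), (u, 16, 22, 37, 30), (u, 19, 20, 25, 32), (u, 19, 20, 37, 30), (u, 23, 18, 25, 32), (u, 23, 18, 37, 30), (u, 28, 29, 25, 32), (u, 28, 29, 37, 30)}
Projecting to B, F, D (2 duplicate(s) eliminated): {(s, 11, 31), (s, 11, 34), (s, 25, 31), (s, 25, 34), (u, 25, 16), (u, 25, 19), (u, 25, 23), (u, 25, 28), (u, 37, 16), (u, 37, 19), (u, 37, 23), (u, 37, 28)}

{(s, 11, 31), (s, 11, 34), (s, 25, 31), (s, 25, 34), (u, 25, 16), (u, 25, 19), (u, 25, 23), (u, 25, 28), (u, 37, 16), (u, 37, 19), (u, 37, 23), (u, 37, 28)}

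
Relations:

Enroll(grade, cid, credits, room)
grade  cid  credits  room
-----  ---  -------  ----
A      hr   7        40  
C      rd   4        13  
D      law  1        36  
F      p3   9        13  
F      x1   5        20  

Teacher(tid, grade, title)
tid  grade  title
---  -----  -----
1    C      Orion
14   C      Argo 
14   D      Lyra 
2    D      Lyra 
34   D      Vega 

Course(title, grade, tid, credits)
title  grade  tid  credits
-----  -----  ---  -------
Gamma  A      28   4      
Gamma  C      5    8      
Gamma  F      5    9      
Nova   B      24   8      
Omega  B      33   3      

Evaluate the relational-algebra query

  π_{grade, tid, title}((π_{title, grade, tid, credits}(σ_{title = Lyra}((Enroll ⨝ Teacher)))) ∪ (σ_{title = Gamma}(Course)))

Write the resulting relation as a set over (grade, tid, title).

Joining Enroll and Teacher on grade yields {(C, rd, 4, 13, 1, Orion), (C, rd, 4, 13, 14, Argo), (D, law, 1, 36, 14, Lyra), (D, law, 1, 36, 2, Lyra), (D, law, 1, 36, 34, Vega)}.
Filtering on title = Lyra leaves {(D, law, 1, 36, 14, Lyra), (D, law, 1, 36, 2, Lyra)}.
π_{title, grade, tid, credits} gives {(Lyra, D, 14, 1), (Lyra, D, 2, 1)}.
Filtering on title = Gamma leaves {(Gamma, A, 28, 4), (Gamma, C, 5, 8), (Gamma, F, 5, 9)}.
Set union of the two operands is {(Gamma, A, 28, 4), (Gamma, C, 5, 8), (Gamma, F, 5, 9), (Lyra, D, 14, 1), (Lyra, D, 2, 1)}.
π_{grade, tid, title} gives {(A, 28, Gamma), (C, 5, Gamma), (D, 14, Lyra), (D, 2, Lyra), (F, 5, Gamma)}.

{(A, 28, Gamma), (C, 5, Gamma), (D, 14, Lyra), (D, 2, Lyra), (F, 5, Gamma)}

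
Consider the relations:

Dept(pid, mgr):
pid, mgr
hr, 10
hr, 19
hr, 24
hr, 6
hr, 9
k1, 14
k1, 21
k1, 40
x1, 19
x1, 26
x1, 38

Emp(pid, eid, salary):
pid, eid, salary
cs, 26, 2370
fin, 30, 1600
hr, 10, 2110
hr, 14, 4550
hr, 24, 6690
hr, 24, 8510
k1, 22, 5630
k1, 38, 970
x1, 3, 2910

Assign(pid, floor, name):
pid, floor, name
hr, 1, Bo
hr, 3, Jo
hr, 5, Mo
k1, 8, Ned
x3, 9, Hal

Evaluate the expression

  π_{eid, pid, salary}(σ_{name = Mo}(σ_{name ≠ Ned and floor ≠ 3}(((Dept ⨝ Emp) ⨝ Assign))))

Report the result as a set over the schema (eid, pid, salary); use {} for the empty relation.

{(10, hr, 2110), (14, hr, 4550), (24, hr, 6690), (24, hr, 8510)}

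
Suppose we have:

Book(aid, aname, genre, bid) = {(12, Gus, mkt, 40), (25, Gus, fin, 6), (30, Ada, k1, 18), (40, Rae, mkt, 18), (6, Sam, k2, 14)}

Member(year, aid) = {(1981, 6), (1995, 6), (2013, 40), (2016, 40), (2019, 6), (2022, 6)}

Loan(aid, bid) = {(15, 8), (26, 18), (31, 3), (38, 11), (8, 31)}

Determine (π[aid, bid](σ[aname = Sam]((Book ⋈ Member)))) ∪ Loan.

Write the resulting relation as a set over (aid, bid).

{(15, 8), (26, 18), (31, 3), (38, 11), (6, 14), (8, 31)}

Joining Book and Member on aid yields {(40, Rae, mkt, 18, 2013), (40, Rae, mkt, 18, 2016), (6, Sam, k2, 14, 1981), (6, Sam, k2, 14, 1995), (6, Sam, k2, 14, 2019), (6, Sam, k2, 14, 2022)}.
σ[aname = Sam]: keep tuples satisfying aname = Sam → {(6, Sam, k2, 14, 1981), (6, Sam, k2, 14, 1995), (6, Sam, k2, 14, 2019), (6, Sam, k2, 14, 2022)}
π_{aid, bid} gives {(6, 14)} (3 duplicate(s) eliminated).
Taking the union: {(15, 8), (26, 18), (31, 3), (38, 11), (6, 14), (8, 31)}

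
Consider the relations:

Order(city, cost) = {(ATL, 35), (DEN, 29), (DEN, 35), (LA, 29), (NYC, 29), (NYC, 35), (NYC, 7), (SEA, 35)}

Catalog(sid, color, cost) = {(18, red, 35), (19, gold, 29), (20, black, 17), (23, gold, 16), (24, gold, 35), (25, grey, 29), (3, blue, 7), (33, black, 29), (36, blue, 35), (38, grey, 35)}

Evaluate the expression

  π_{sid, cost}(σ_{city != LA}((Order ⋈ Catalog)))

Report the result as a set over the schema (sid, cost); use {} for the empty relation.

Joining Order and Catalog on cost yields {(ATL, 35, 18, red), (ATL, 35, 24, gold), (ATL, 35, 36, blue), (ATL, 35, 38, grey), (DEN, 29, 19, gold), (DEN, 29, 25, grey), (DEN, 29, 33, black), (DEN, 35, 18, red), (DEN, 35, 24, gold), (DEN, 35, 36, blue), (DEN, 35, 38, grey), (LA, 29, 19, gold), (LA, 29, 25, grey), (LA, 29, 33, black), (NYC, 29, 19, gold), (NYC, 29, 25, grey), (NYC, 29, 33, black), (NYC, 35, 18, red), (NYC, 35, 24, gold), (NYC, 35, 36, blue), (NYC, 35, 38, grey), (NYC, 7, 3, blue), (SEA, 35, 18, red), (SEA, 35, 24, gold), (SEA, 35, 36, blue), (SEA, 35, 38, grey)}.
Selection city != LA: {(ATL, 35, 18, red), (ATL, 35, 24, gold), (ATL, 35, 36, blue), (ATL, 35, 38, grey), (DEN, 29, 19, gold), (DEN, 29, 25, grey), (DEN, 29, 33, black), (DEN, 35, 18, red), (DEN, 35, 24, gold), (DEN, 35, 36, blue), (DEN, 35, 38, grey), (NYC, 29, 19, gold), (NYC, 29, 25, grey), (NYC, 29, 33, black), (NYC, 35, 18, red), (NYC, 35, 24, gold), (NYC, 35, 36, blue), (NYC, 35, 38, grey), (NYC, 7, 3, blue), (SEA, 35, 18, red), (SEA, 35, 24, gold), (SEA, 35, 36, blue), (SEA, 35, 38, grey)}
Keep only column(s) sid, cost (15 duplicate(s) eliminated): {(18, 35), (19, 29), (24, 35), (25, 29), (3, 7), (33, 29), (36, 35), (38, 35)}

{(18, 35), (19, 29), (24, 35), (25, 29), (3, 7), (33, 29), (36, 35), (38, 35)}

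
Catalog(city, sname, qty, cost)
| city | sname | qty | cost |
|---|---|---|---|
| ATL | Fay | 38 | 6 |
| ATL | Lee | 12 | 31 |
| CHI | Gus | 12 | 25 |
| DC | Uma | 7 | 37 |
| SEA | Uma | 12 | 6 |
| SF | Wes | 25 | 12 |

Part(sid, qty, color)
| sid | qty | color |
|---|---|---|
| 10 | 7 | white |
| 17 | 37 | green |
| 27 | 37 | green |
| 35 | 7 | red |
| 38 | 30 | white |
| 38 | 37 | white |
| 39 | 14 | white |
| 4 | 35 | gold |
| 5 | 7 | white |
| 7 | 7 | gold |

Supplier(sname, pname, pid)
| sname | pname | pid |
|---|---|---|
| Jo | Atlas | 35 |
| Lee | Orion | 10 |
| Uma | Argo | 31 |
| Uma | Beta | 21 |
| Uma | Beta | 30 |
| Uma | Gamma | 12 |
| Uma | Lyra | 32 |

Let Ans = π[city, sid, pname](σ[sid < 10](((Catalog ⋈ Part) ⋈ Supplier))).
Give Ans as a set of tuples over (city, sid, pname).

{(DC, 5, Argo), (DC, 5, Beta), (DC, 5, Gamma), (DC, 5, Lyra), (DC, 7, Argo), (DC, 7, Beta), (DC, 7, Gamma), (DC, 7, Lyra)}

Joining Catalog and Part on qty yields {(DC, Uma, 7, 37, 10, white), (DC, Uma, 7, 37, 35, red), (DC, Uma, 7, 37, 5, white), (DC, Uma, 7, 37, 7, gold)}.
Joining (Catalog ⋈ Part) and Supplier on sname yields {(DC, Uma, 7, 37, 10, white, Argo, 31), (DC, Uma, 7, 37, 10, white, Beta, 21), (DC, Uma, 7, 37, 10, white, Beta, 30), (DC, Uma, 7, 37, 10, white, Gamma, 12), (DC, Uma, 7, 37, 10, white, Lyra, 32), (DC, Uma, 7, 37, 35, red, Argo, 31), (DC, Uma, 7, 37, 35, red, Beta, 21), (DC, Uma, 7, 37, 35, red, Beta, 30), (DC, Uma, 7, 37, 35, red, Gamma, 12), (DC, Uma, 7, 37, 35, red, Lyra, 32), (DC, Uma, 7, 37, 5, white, Argo, 31), (DC, Uma, 7, 37, 5, white, Beta, 21), (DC, Uma, 7, 37, 5, white, Beta, 30), (DC, Uma, 7, 37, 5, white, Gamma, 12), (DC, Uma, 7, 37, 5, white, Lyra, 32), (DC, Uma, 7, 37, 7, gold, Argo, 31), (DC, Uma, 7, 37, 7, gold, Beta, 21), (DC, Uma, 7, 37, 7, gold, Beta, 30), (DC, Uma, 7, 37, 7, gold, Gamma, 12), (DC, Uma, 7, 37, 7, gold, Lyra, 32)}.
Selection sid < 10: {(DC, Uma, 7, 37, 5, white, Argo, 31), (DC, Uma, 7, 37, 5, white, Beta, 21), (DC, Uma, 7, 37, 5, white, Beta, 30), (DC, Uma, 7, 37, 5, white, Gamma, 12), (DC, Uma, 7, 37, 5, white, Lyra, 32), (DC, Uma, 7, 37, 7, gold, Argo, 31), (DC, Uma, 7, 37, 7, gold, Beta, 21), (DC, Uma, 7, 37, 7, gold, Beta, 30), (DC, Uma, 7, 37, 7, gold, Gamma, 12), (DC, Uma, 7, 37, 7, gold, Lyra, 32)}
Keep only column(s) city, sid, pname (2 duplicate(s) eliminated): {(DC, 5, Argo), (DC, 5, Beta), (DC, 5, Gamma), (DC, 5, Lyra), (DC, 7, Argo), (DC, 7, Beta), (DC, 7, Gamma), (DC, 7, Lyra)}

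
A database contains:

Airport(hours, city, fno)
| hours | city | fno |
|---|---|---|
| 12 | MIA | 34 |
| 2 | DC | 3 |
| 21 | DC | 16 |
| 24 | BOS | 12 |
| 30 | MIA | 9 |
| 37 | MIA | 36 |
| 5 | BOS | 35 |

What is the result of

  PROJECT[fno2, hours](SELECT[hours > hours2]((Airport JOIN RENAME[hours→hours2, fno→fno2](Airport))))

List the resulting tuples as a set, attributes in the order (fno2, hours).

ρ[hours→hours2, fno→fno2]: schema becomes (hours2, city, fno2); tuples unchanged.
Natural join on city: {(12, MIA, 34, 12, 34), (12, MIA, 34, 30, 9), (12, MIA, 34, 37, 36), (2, DC, 3, 2, 3), (2, DC, 3, 21, 16), (21, DC, 16, 2, 3), (21, DC, 16, 21, 16), (24, BOS, 12, 24, 12), (24, BOS, 12, 5, 35), (30, MIA, 9, 12, 34), (30, MIA, 9, 30, 9), (30, MIA, 9, 37, 36), (37, MIA, 36, 12, 34), (37, MIA, 36, 30, 9), (37, MIA, 36, 37, 36), (5, BOS, 35, 24, 12), (5, BOS, 35, 5, 35)}
Filtering on hours > hours2 leaves {(21, DC, 16, 2, 3), (24, BOS, 12, 5, 35), (30, MIA, 9, 12, 34), (37, MIA, 36, 12, 34), (37, MIA, 36, 30, 9)}.
Projecting to fno2, hours: {(3, 21), (34, 30), (34, 37), (35, 24), (9, 37)}

{(3, 21), (34, 30), (34, 37), (35, 24), (9, 37)}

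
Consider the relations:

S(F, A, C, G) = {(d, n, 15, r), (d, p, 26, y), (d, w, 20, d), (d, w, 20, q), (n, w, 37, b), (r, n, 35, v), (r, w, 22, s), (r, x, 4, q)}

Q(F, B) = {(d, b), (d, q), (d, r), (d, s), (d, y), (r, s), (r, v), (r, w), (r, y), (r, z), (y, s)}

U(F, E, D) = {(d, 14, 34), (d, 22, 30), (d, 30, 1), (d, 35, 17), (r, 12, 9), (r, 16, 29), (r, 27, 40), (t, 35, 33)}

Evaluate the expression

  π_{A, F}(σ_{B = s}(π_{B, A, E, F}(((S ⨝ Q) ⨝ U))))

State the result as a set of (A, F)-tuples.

{(n, d), (n, r), (p, d), (w, d), (w, r), (x, r)}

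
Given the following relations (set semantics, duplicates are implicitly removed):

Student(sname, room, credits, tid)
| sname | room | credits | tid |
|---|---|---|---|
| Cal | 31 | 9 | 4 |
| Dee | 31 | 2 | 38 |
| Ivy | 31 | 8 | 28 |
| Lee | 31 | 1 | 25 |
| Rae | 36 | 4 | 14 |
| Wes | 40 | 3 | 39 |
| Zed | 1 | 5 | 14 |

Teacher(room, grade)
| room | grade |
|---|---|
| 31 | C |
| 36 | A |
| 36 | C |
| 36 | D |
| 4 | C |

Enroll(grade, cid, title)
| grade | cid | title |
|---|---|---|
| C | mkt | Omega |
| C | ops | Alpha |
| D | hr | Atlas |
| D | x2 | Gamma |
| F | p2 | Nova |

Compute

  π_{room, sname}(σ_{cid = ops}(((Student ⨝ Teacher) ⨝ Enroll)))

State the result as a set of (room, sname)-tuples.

{(31, Cal), (31, Dee), (31, Ivy), (31, Lee), (36, Rae)}

Joining Student and Teacher on room yields {(Cal, 31, 9, 4, C), (Dee, 31, 2, 38, C), (Ivy, 31, 8, 28, C), (Lee, 31, 1, 25, C), (Rae, 36, 4, 14, A), (Rae, 36, 4, 14, C), (Rae, 36, 4, 14, D)}.
Joining (Student ⨝ Teacher) and Enroll on grade yields {(Cal, 31, 9, 4, C, mkt, Omega), (Cal, 31, 9, 4, C, ops, Alpha), (Dee, 31, 2, 38, C, mkt, Omega), (Dee, 31, 2, 38, C, ops, Alpha), (Ivy, 31, 8, 28, C, mkt, Omega), (Ivy, 31, 8, 28, C, ops, Alpha), (Lee, 31, 1, 25, C, mkt, Omega), (Lee, 31, 1, 25, C, ops, Alpha), (Rae, 36, 4, 14, C, mkt, Omega), (Rae, 36, 4, 14, C, ops, Alpha), (Rae, 36, 4, 14, D, hr, Atlas), (Rae, 36, 4, 14, D, x2, Gamma)}.
σ[cid = ops]: keep tuples satisfying cid = ops → {(Cal, 31, 9, 4, C, ops, Alpha), (Dee, 31, 2, 38, C, ops, Alpha), (Ivy, 31, 8, 28, C, ops, Alpha), (Lee, 31, 1, 25, C, ops, Alpha), (Rae, 36, 4, 14, C, ops, Alpha)}
π_{room, sname} gives {(31, Cal), (31, Dee), (31, Ivy), (31, Lee), (36, Rae)}.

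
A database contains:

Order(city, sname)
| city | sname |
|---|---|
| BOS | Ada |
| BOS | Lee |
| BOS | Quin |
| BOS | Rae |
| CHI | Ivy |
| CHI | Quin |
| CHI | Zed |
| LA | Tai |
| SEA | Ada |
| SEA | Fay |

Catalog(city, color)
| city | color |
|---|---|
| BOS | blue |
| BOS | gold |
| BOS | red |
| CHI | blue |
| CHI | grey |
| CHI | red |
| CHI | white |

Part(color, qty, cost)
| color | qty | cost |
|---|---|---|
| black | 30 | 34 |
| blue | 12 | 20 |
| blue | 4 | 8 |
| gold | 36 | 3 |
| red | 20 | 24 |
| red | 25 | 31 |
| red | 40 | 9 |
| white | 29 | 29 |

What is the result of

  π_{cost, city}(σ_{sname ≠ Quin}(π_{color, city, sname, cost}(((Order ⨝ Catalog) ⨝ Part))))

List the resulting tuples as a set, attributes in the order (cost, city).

{(20, BOS), (20, CHI), (24, BOS), (24, CHI), (29, CHI), (3, BOS), (31, BOS), (31, CHI), (8, BOS), (8, CHI), (9, BOS), (9, CHI)}

Order ⋈ Catalog (natural join on city): {(BOS, Ada, blue), (BOS, Ada, gold), (BOS, Ada, red), (BOS, Lee, blue), (BOS, Lee, gold), (BOS, Lee, red), (BOS, Quin, blue), (BOS, Quin, gold), (BOS, Quin, red), (BOS, Rae, blue), (BOS, Rae, gold), (BOS, Rae, red), (CHI, Ivy, blue), (CHI, Ivy, grey), (CHI, Ivy, red), (CHI, Ivy, white), (CHI, Quin, blue), (CHI, Quin, grey), (CHI, Quin, red), (CHI, Quin, white), (CHI, Zed, blue), (CHI, Zed, grey), (CHI, Zed, red), (CHI, Zed, white)}
(Order ⨝ Catalog) ⋈ Part (natural join on color): {(BOS, Ada, blue, 12, 20), (BOS, Ada, blue, 4, 8), (BOS, Ada, gold, 36, 3), (BOS, Ada, red, 20, 24), (BOS, Ada, red, 25, 31), (BOS, Ada, red, 40, 9), (BOS, Lee, blue, 12, 20), (BOS, Lee, blue, 4, 8), (BOS, Lee, gold, 36, 3), (BOS, Lee, red, 20, 24), (BOS, Lee, red, 25, 31), (BOS, Lee, red, 40, 9), (BOS, Quin, blue, 12, 20), (BOS, Quin, blue, 4, 8), (BOS, Quin, gold, 36, 3), (BOS, Quin, red, 20, 24), (BOS, Quin, red, 25, 31), (BOS, Quin, red, 40, 9), (BOS, Rae, blue, 12, 20), (BOS, Rae, blue, 4, 8), (BOS, Rae, gold, 36, 3), (BOS, Rae, red, 20, 24), (BOS, Rae, red, 25, 31), (BOS, Rae, red, 40, 9), (CHI, Ivy, blue, 12, 20), (CHI, Ivy, blue, 4, 8), (CHI, Ivy, red, 20, 24), (CHI, Ivy, red, 25, 31), (CHI, Ivy, red, 40, 9), (CHI, Ivy, white, 29, 29), (CHI, Quin, blue, 12, 20), (CHI, Quin, blue, 4, 8), (CHI, Quin, red, 20, 24), (CHI, Quin, red, 25, 31), (CHI, Quin, red, 40, 9), (CHI, Quin, white, 29, 29), (CHI, Zed, blue, 12, 20), (CHI, Zed, blue, 4, 8), (CHI, Zed, red, 20, 24), (CHI, Zed, red, 25, 31), (CHI, Zed, red, 40, 9), (CHI, Zed, white, 29, 29)}
Keep only column(s) color, city, sname, cost: {(blue, BOS, Ada, 20), (blue, BOS, Ada, 8), (blue, BOS, Lee, 20), (blue, BOS, Lee, 8), (blue, BOS, Quin, 20), (blue, BOS, Quin, 8), (blue, BOS, Rae, 20), (blue, BOS, Rae, 8), (blue, CHI, Ivy, 20), (blue, CHI, Ivy, 8), (blue, CHI, Quin, 20), (blue, CHI, Quin, 8), (blue, CHI, Zed, 20), (blue, CHI, Zed, 8), (gold, BOS, Ada, 3), (gold, BOS, Lee, 3), (gold, BOS, Quin, 3), (gold, BOS, Rae, 3), (red, BOS, Ada, 24), (red, BOS, Ada, 31), (red, BOS, Ada, 9), (red, BOS, Lee, 24), (red, BOS, Lee, 31), (red, BOS, Lee, 9), (red, BOS, Quin, 24), (red, BOS, Quin, 31), (red, BOS, Quin, 9), (red, BOS, Rae, 24), (red, BOS, Rae, 31), (red, BOS, Rae, 9), (red, CHI, Ivy, 24), (red, CHI, Ivy, 31), (red, CHI, Ivy, 9), (red, CHI, Quin, 24), (red, CHI, Quin, 31), (red, CHI, Quin, 9), (red, CHI, Zed, 24), (red, CHI, Zed, 31), (red, CHI, Zed, 9), (white, CHI, Ivy, 29), (white, CHI, Quin, 29), (white, CHI, Zed, 29)}
Filtering on sname ≠ Quin leaves {(blue, BOS, Ada, 20), (blue, BOS, Ada, 8), (blue, BOS, Lee, 20), (blue, BOS, Lee, 8), (blue, BOS, Rae, 20), (blue, BOS, Rae, 8), (blue, CHI, Ivy, 20), (blue, CHI, Ivy, 8), (blue, CHI, Zed, 20), (blue, CHI, Zed, 8), (gold, BOS, Ada, 3), (gold, BOS, Lee, 3), (gold, BOS, Rae, 3), (red, BOS, Ada, 24), (red, BOS, Ada, 31), (red, BOS, Ada, 9), (red, BOS, Lee, 24), (red, BOS, Lee, 31), (red, BOS, Lee, 9), (red, BOS, Rae, 24), (red, BOS, Rae, 31), (red, BOS, Rae, 9), (red, CHI, Ivy, 24), (red, CHI, Ivy, 31), (red, CHI, Ivy, 9), (red, CHI, Zed, 24), (red, CHI, Zed, 31), (red, CHI, Zed, 9), (white, CHI, Ivy, 29), (white, CHI, Zed, 29)}.
Keep only column(s) cost, city (18 duplicate(s) eliminated): {(20, BOS), (20, CHI), (24, BOS), (24, CHI), (29, CHI), (3, BOS), (31, BOS), (31, CHI), (8, BOS), (8, CHI), (9, BOS), (9, CHI)}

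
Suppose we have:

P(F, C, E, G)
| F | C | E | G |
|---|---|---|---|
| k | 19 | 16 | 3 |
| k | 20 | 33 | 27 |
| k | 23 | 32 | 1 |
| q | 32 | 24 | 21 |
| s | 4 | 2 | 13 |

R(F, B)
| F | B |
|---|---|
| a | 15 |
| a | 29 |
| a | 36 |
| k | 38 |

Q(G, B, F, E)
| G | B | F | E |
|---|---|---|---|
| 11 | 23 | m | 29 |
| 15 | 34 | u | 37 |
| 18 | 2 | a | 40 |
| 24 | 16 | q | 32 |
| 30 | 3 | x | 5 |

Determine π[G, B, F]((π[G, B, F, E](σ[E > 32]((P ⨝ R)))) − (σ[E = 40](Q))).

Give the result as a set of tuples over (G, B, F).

{(27, 38, k)}

Natural join on F: {(k, 19, 16, 3, 38), (k, 20, 33, 27, 38), (k, 23, 32, 1, 38)}
Selection E > 32: {(k, 20, 33, 27, 38)}
Keep only column(s) G, B, F, E: {(27, 38, k, 33)}
Selection E = 40: {(18, 2, a, 40)}
Taking the difference: {(27, 38, k, 33)}
Keep only column(s) G, B, F: {(27, 38, k)}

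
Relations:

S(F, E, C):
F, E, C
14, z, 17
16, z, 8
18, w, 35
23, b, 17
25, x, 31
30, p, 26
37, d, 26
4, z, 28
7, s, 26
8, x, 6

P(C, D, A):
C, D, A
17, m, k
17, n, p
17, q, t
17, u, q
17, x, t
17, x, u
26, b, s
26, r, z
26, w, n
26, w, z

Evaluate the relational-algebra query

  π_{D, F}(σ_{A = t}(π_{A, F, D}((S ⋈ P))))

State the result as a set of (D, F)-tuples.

{(q, 14), (q, 23), (x, 14), (x, 23)}

Joining S and P on C yields {(14, z, 17, m, k), (14, z, 17, n, p), (14, z, 17, q, t), (14, z, 17, u, q), (14, z, 17, x, t), (14, z, 17, x, u), (23, b, 17, m, k), (23, b, 17, n, p), (23, b, 17, q, t), (23, b, 17, u, q), (23, b, 17, x, t), (23, b, 17, x, u), (30, p, 26, b, s), (30, p, 26, r, z), (30, p, 26, w, n), (30, p, 26, w, z), (37, d, 26, b, s), (37, d, 26, r, z), (37, d, 26, w, n), (37, d, 26, w, z), (7, s, 26, b, s), (7, s, 26, r, z), (7, s, 26, w, n), (7, s, 26, w, z)}.
Projecting to A, F, D: {(k, 14, m), (k, 23, m), (n, 30, w), (n, 37, w), (n, 7, w), (p, 14, n), (p, 23, n), (q, 14, u), (q, 23, u), (s, 30, b), (s, 37, b), (s, 7, b), (t, 14, q), (t, 14, x), (t, 23, q), (t, 23, x), (u, 14, x), (u, 23, x), (z, 30, r), (z, 30, w), (z, 37, r), (z, 37, w), (z, 7, r), (z, 7, w)}
Selection A = t: {(t, 14, q), (t, 14, x), (t, 23, q), (t, 23, x)}
Projecting to D, F: {(q, 14), (q, 23), (x, 14), (x, 23)}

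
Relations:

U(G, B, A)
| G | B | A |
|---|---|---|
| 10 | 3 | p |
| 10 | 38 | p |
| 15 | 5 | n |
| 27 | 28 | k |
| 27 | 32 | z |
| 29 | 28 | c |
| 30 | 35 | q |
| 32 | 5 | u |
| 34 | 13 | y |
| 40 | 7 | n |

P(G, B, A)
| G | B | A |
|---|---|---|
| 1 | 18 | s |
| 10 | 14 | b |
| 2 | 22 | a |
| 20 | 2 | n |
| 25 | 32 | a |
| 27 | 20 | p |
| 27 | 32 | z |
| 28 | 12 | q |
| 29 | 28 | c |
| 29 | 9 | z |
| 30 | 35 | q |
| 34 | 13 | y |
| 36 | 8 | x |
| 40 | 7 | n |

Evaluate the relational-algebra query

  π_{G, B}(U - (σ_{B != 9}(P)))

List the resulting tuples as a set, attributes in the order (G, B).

σ[B != 9]: keep tuples satisfying B != 9 → {(1, 18, s), (10, 14, b), (2, 22, a), (20, 2, n), (25, 32, a), (27, 20, p), (27, 32, z), (28, 12, q), (29, 28, c), (30, 35, q), (34, 13, y), (36, 8, x), (40, 7, n)}
Difference: {(10, 3, p), (10, 38, p), (15, 5, n), (27, 28, k), (27, 32, z), (29, 28, c), (30, 35, q), (32, 5, u), (34, 13, y), (40, 7, n)} with {(1, 18, s), (10, 14, b), (2, 22, a), (20, 2, n), (25, 32, a), (27, 20, p), (27, 32, z), (28, 12, q), (29, 28, c), (30, 35, q), (34, 13, y), (36, 8, x), (40, 7, n)} → {(10, 3, p), (10, 38, p), (15, 5, n), (27, 28, k), (32, 5, u)}
π[G, B]: project onto (G, B) → {(10, 3), (10, 38), (15, 5), (27, 28), (32, 5)}

{(10, 3), (10, 38), (15, 5), (27, 28), (32, 5)}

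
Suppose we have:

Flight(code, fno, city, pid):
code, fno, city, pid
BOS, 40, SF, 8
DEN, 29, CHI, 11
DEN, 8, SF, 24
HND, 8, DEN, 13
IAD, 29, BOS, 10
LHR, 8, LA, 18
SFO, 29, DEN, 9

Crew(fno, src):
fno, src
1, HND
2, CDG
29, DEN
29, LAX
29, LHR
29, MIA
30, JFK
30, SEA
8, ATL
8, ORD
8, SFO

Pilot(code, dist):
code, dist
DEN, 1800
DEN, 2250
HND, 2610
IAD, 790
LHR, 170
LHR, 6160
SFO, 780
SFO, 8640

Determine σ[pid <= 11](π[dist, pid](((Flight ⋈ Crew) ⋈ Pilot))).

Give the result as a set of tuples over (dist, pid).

Natural join on fno: {(DEN, 29, CHI, 11, DEN), (DEN, 29, CHI, 11, LAX), (DEN, 29, CHI, 11, LHR), (DEN, 29, CHI, 11, MIA), (DEN, 8, SF, 24, ATL), (DEN, 8, SF, 24, ORD), (DEN, 8, SF, 24, SFO), (HND, 8, DEN, 13, ATL), (HND, 8, DEN, 13, ORD), (HND, 8, DEN, 13, SFO), (IAD, 29, BOS, 10, DEN), (IAD, 29, BOS, 10, LAX), (IAD, 29, BOS, 10, LHR), (IAD, 29, BOS, 10, MIA), (LHR, 8, LA, 18, ATL), (LHR, 8, LA, 18, ORD), (LHR, 8, LA, 18, SFO), (SFO, 29, DEN, 9, DEN), (SFO, 29, DEN, 9, LAX), (SFO, 29, DEN, 9, LHR), (SFO, 29, DEN, 9, MIA)}
Natural join on code: {(DEN, 29, CHI, 11, DEN, 1800), (DEN, 29, CHI, 11, DEN, 2250), (DEN, 29, CHI, 11, LAX, 1800), (DEN, 29, CHI, 11, LAX, 2250), (DEN, 29, CHI, 11, LHR, 1800), (DEN, 29, CHI, 11, LHR, 2250), (DEN, 29, CHI, 11, MIA, 1800), (DEN, 29, CHI, 11, MIA, 2250), (DEN, 8, SF, 24, ATL, 1800), (DEN, 8, SF, 24, ATL, 2250), (DEN, 8, SF, 24, ORD, 1800), (DEN, 8, SF, 24, ORD, 2250), (DEN, 8, SF, 24, SFO, 1800), (DEN, 8, SF, 24, SFO, 2250), (HND, 8, DEN, 13, ATL, 2610), (HND, 8, DEN, 13, ORD, 2610), (HND, 8, DEN, 13, SFO, 2610), (IAD, 29, BOS, 10, DEN, 790), (IAD, 29, BOS, 10, LAX, 790), (IAD, 29, BOS, 10, LHR, 790), (IAD, 29, BOS, 10, MIA, 790), (LHR, 8, LA, 18, ATL, 170), (LHR, 8, LA, 18, ATL, 6160), (LHR, 8, LA, 18, ORD, 170), (LHR, 8, LA, 18, ORD, 6160), (LHR, 8, LA, 18, SFO, 170), (LHR, 8, LA, 18, SFO, 6160), (SFO, 29, DEN, 9, DEN, 780), (SFO, 29, DEN, 9, DEN, 8640), (SFO, 29, DEN, 9, LAX, 780), (SFO, 29, DEN, 9, LAX, 8640), (SFO, 29, DEN, 9, LHR, 780), (SFO, 29, DEN, 9, LHR, 8640), (SFO, 29, DEN, 9, MIA, 780), (SFO, 29, DEN, 9, MIA, 8640)}
Projecting to dist, pid (25 duplicate(s) eliminated): {(170, 18), (1800, 11), (1800, 24), (2250, 11), (2250, 24), (2610, 13), (6160, 18), (780, 9), (790, 10), (8640, 9)}
Apply σ_{pid <= 11}; surviving tuples: {(1800, 11), (2250, 11), (780, 9), (790, 10), (8640, 9)}

{(1800, 11), (2250, 11), (780, 9), (790, 10), (8640, 9)}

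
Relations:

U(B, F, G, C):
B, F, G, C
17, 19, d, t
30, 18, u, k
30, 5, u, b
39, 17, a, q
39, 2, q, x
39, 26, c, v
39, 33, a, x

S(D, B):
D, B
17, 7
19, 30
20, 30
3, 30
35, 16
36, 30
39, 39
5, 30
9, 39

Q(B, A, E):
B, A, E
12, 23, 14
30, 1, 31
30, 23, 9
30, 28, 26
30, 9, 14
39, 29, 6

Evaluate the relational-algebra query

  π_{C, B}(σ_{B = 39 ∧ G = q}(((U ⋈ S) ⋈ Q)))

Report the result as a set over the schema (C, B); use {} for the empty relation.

{(x, 39)}

U ⋈ S (natural join on B): {(30, 18, u, k, 19), (30, 18, u, k, 20), (30, 18, u, k, 3), (30, 18, u, k, 36), (30, 18, u, k, 5), (30, 5, u, b, 19), (30, 5, u, b, 20), (30, 5, u, b, 3), (30, 5, u, b, 36), (30, 5, u, b, 5), (39, 17, a, q, 39), (39, 17, a, q, 9), (39, 2, q, x, 39), (39, 2, q, x, 9), (39, 26, c, v, 39), (39, 26, c, v, 9), (39, 33, a, x, 39), (39, 33, a, x, 9)}
(U ⋈ S) ⋈ Q (natural join on B): {(30, 18, u, k, 19, 1, 31), (30, 18, u, k, 19, 23, 9), (30, 18, u, k, 19, 28, 26), (30, 18, u, k, 19, 9, 14), (30, 18, u, k, 20, 1, 31), (30, 18, u, k, 20, 23, 9), (30, 18, u, k, 20, 28, 26), (30, 18, u, k, 20, 9, 14), (30, 18, u, k, 3, 1, 31), (30, 18, u, k, 3, 23, 9), (30, 18, u, k, 3, 28, 26), (30, 18, u, k, 3, 9, 14), (30, 18, u, k, 36, 1, 31), (30, 18, u, k, 36, 23, 9), (30, 18, u, k, 36, 28, 26), (30, 18, u, k, 36, 9, 14), (30, 18, u, k, 5, 1, 31), (30, 18, u, k, 5, 23, 9), (30, 18, u, k, 5, 28, 26), (30, 18, u, k, 5, 9, 14), (30, 5, u, b, 19, 1, 31), (30, 5, u, b, 19, 23, 9), (30, 5, u, b, 19, 28, 26), (30, 5, u, b, 19, 9, 14), (30, 5, u, b, 20, 1, 31), (30, 5, u, b, 20, 23, 9), (30, 5, u, b, 20, 28, 26), (30, 5, u, b, 20, 9, 14), (30, 5, u, b, 3, 1, 31), (30, 5, u, b, 3, 23, 9), (30, 5, u, b, 3, 28, 26), (30, 5, u, b, 3, 9, 14), (30, 5, u, b, 36, 1, 31), (30, 5, u, b, 36, 23, 9), (30, 5, u, b, 36, 28, 26), (30, 5, u, b, 36, 9, 14), (30, 5, u, b, 5, 1, 31), (30, 5, u, b, 5, 23, 9), (30, 5, u, b, 5, 28, 26), (30, 5, u, b, 5, 9, 14), (39, 17, a, q, 39, 29, 6), (39, 17, a, q, 9, 29, 6), (39, 2, q, x, 39, 29, 6), (39, 2, q, x, 9, 29, 6), (39, 26, c, v, 39, 29, 6), (39, 26, c, v, 9, 29, 6), (39, 33, a, x, 39, 29, 6), (39, 33, a, x, 9, 29, 6)}
σ[B = 39 ∧ G = q]: keep tuples satisfying B = 39 ∧ G = q → {(39, 2, q, x, 39, 29, 6), (39, 2, q, x, 9, 29, 6)}
π[C, B]: project onto (C, B) (1 duplicate(s) eliminated) → {(x, 39)}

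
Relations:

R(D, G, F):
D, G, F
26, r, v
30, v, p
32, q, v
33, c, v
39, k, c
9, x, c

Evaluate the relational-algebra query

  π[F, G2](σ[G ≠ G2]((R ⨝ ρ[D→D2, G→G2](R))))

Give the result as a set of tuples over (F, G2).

ρ[D→D2, G→G2]: schema becomes (D2, G2, F); tuples unchanged.
R ⋈ ρ[D→D2, G→G2](R) (natural join on F): {(26, r, v, 26, r), (26, r, v, 32, q), (26, r, v, 33, c), (30, v, p, 30, v), (32, q, v, 26, r), (32, q, v, 32, q), (32, q, v, 33, c), (33, c, v, 26, r), (33, c, v, 32, q), (33, c, v, 33, c), (39, k, c, 39, k), (39, k, c, 9, x), (9, x, c, 39, k), (9, x, c, 9, x)}
Apply σ_{G ≠ G2}; surviving tuples: {(26, r, v, 32, q), (26, r, v, 33, c), (32, q, v, 26, r), (32, q, v, 33, c), (33, c, v, 26, r), (33, c, v, 32, q), (39, k, c, 9, x), (9, x, c, 39, k)}
π_{F, G2} gives {(c, k), (c, x), (v, c), (v, q), (v, r)} (3 duplicate(s) eliminated).

{(c, k), (c, x), (v, c), (v, q), (v, r)}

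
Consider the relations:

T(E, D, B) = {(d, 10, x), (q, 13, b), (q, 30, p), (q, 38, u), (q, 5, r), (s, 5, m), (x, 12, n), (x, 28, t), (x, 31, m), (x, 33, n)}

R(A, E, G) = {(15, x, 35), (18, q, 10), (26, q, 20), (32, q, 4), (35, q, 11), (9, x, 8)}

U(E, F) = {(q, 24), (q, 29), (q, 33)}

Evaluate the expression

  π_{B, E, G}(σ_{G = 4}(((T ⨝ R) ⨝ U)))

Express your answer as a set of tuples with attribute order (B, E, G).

Joining T and R on E yields {(q, 13, b, 18, 10), (q, 13, b, 26, 20), (q, 13, b, 32, 4), (q, 13, b, 35, 11), (q, 30, p, 18, 10), (q, 30, p, 26, 20), (q, 30, p, 32, 4), (q, 30, p, 35, 11), (q, 38, u, 18, 10), (q, 38, u, 26, 20), (q, 38, u, 32, 4), (q, 38, u, 35, 11), (q, 5, r, 18, 10), (q, 5, r, 26, 20), (q, 5, r, 32, 4), (q, 5, r, 35, 11), (x, 12, n, 15, 35), (x, 12, n, 9, 8), (x, 28, t, 15, 35), (x, 28, t, 9, 8), (x, 31, m, 15, 35), (x, 31, m, 9, 8), (x, 33, n, 15, 35), (x, 33, n, 9, 8)}.
Joining (T ⨝ R) and U on E yields {(q, 13, b, 18, 10, 24), (q, 13, b, 18, 10, 29), (q, 13, b, 18, 10, 33), (q, 13, b, 26, 20, 24), (q, 13, b, 26, 20, 29), (q, 13, b, 26, 20, 33), (q, 13, b, 32, 4, 24), (q, 13, b, 32, 4, 29), (q, 13, b, 32, 4, 33), (q, 13, b, 35, 11, 24), (q, 13, b, 35, 11, 29), (q, 13, b, 35, 11, 33), (q, 30, p, 18, 10, 24), (q, 30, p, 18, 10, 29), (q, 30, p, 18, 10, 33), (q, 30, p, 26, 20, 24), (q, 30, p, 26, 20, 29), (q, 30, p, 26, 20, 33), (q, 30, p, 32, 4, 24), (q, 30, p, 32, 4, 29), (q, 30, p, 32, 4, 33), (q, 30, p, 35, 11, 24), (q, 30, p, 35, 11, 29), (q, 30, p, 35, 11, 33), (q, 38, u, 18, 10, 24), (q, 38, u, 18, 10, 29), (q, 38, u, 18, 10, 33), (q, 38, u, 26, 20, 24), (q, 38, u, 26, 20, 29), (q, 38, u, 26, 20, 33), (q, 38, u, 32, 4, 24), (q, 38, u, 32, 4, 29), (q, 38, u, 32, 4, 33), (q, 38, u, 35, 11, 24), (q, 38, u, 35, 11, 29), (q, 38, u, 35, 11, 33), (q, 5, r, 18, 10, 24), (q, 5, r, 18, 10, 29), (q, 5, r, 18, 10, 33), (q, 5, r, 26, 20, 24), (q, 5, r, 26, 20, 29), (q, 5, r, 26, 20, 33), (q, 5, r, 32, 4, 24), (q, 5, r, 32, 4, 29), (q, 5, r, 32, 4, 33), (q, 5, r, 35, 11, 24), (q, 5, r, 35, 11, 29), (q, 5, r, 35, 11, 33)}.
Apply σ_{G = 4}; surviving tuples: {(q, 13, b, 32, 4, 24), (q, 13, b, 32, 4, 29), (q, 13, b, 32, 4, 33), (q, 30, p, 32, 4, 24), (q, 30, p, 32, 4, 29), (q, 30, p, 32, 4, 33), (q, 38, u, 32, 4, 24), (q, 38, u, 32, 4, 29), (q, 38, u, 32, 4, 33), (q, 5, r, 32, 4, 24), (q, 5, r, 32, 4, 29), (q, 5, r, 32, 4, 33)}
π[B, E, G]: project onto (B, E, G) (8 duplicate(s) eliminated) → {(b, q, 4), (p, q, 4), (r, q, 4), (u, q, 4)}

{(b, q, 4), (p, q, 4), (r, q, 4), (u, q, 4)}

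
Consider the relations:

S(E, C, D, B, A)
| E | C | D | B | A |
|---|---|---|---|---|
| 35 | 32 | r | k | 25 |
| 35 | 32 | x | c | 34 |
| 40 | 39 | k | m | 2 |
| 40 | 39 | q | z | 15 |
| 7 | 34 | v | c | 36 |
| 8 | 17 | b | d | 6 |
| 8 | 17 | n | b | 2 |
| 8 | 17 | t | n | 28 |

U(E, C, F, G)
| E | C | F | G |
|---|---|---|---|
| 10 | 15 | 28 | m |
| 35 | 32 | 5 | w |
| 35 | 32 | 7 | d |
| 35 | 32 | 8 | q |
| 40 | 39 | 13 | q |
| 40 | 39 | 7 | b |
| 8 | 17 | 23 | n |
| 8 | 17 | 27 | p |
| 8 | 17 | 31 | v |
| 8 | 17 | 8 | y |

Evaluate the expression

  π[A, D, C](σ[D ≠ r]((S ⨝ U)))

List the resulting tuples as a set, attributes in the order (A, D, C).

S ⋈ U (natural join on E, C): {(35, 32, r, k, 25, 5, w), (35, 32, r, k, 25, 7, d), (35, 32, r, k, 25, 8, q), (35, 32, x, c, 34, 5, w), (35, 32, x, c, 34, 7, d), (35, 32, x, c, 34, 8, q), (40, 39, k, m, 2, 13, q), (40, 39, k, m, 2, 7, b), (40, 39, q, z, 15, 13, q), (40, 39, q, z, 15, 7, b), (8, 17, b, d, 6, 23, n), (8, 17, b, d, 6, 27, p), (8, 17, b, d, 6, 31, v), (8, 17, b, d, 6, 8, y), (8, 17, n, b, 2, 23, n), (8, 17, n, b, 2, 27, p), (8, 17, n, b, 2, 31, v), (8, 17, n, b, 2, 8, y), (8, 17, t, n, 28, 23, n), (8, 17, t, n, 28, 27, p), (8, 17, t, n, 28, 31, v), (8, 17, t, n, 28, 8, y)}
Apply σ_{D ≠ r}; surviving tuples: {(35, 32, x, c, 34, 5, w), (35, 32, x, c, 34, 7, d), (35, 32, x, c, 34, 8, q), (40, 39, k, m, 2, 13, q), (40, 39, k, m, 2, 7, b), (40, 39, q, z, 15, 13, q), (40, 39, q, z, 15, 7, b), (8, 17, b, d, 6, 23, n), (8, 17, b, d, 6, 27, p), (8, 17, b, d, 6, 31, v), (8, 17, b, d, 6, 8, y), (8, 17, n, b, 2, 23, n), (8, 17, n, b, 2, 27, p), (8, 17, n, b, 2, 31, v), (8, 17, n, b, 2, 8, y), (8, 17, t, n, 28, 23, n), (8, 17, t, n, 28, 27, p), (8, 17, t, n, 28, 31, v), (8, 17, t, n, 28, 8, y)}
Projecting to A, D, C (13 duplicate(s) eliminated): {(15, q, 39), (2, k, 39), (2, n, 17), (28, t, 17), (34, x, 32), (6, b, 17)}

{(15, q, 39), (2, k, 39), (2, n, 17), (28, t, 17), (34, x, 32), (6, b, 17)}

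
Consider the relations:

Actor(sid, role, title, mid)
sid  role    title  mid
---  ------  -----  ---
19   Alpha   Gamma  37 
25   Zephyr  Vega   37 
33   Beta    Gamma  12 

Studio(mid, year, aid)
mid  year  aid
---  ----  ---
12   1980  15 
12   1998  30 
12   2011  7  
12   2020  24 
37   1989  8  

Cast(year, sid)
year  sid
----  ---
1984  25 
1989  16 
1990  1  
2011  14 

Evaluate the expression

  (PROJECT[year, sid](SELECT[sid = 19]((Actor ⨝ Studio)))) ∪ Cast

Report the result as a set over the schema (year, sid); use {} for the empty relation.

Joining Actor and Studio on mid yields {(19, Alpha, Gamma, 37, 1989, 8), (25, Zephyr, Vega, 37, 1989, 8), (33, Beta, Gamma, 12, 1980, 15), (33, Beta, Gamma, 12, 1998, 30), (33, Beta, Gamma, 12, 2011, 7), (33, Beta, Gamma, 12, 2020, 24)}.
Apply σ_{sid = 19}; surviving tuples: {(19, Alpha, Gamma, 37, 1989, 8)}
Projecting to year, sid: {(1989, 19)}
Union: {(1989, 19)} with {(1984, 25), (1989, 16), (1990, 1), (2011, 14)} → {(1984, 25), (1989, 16), (1989, 19), (1990, 1), (2011, 14)}

{(1984, 25), (1989, 16), (1989, 19), (1990, 1), (2011, 14)}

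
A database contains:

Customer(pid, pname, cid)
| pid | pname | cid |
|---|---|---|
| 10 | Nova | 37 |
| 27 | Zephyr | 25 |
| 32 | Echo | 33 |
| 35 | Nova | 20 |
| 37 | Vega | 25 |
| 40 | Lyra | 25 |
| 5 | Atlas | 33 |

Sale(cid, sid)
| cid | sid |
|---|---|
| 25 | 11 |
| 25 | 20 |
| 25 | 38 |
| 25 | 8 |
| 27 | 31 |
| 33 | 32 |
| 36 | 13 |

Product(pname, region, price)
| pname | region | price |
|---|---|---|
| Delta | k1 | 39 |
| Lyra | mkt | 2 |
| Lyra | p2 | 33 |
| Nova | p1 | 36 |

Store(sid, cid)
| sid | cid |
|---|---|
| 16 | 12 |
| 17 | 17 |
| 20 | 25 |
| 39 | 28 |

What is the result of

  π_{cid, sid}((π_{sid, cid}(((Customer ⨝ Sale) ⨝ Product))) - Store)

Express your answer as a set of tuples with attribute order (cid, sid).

Natural join on cid: {(27, Zephyr, 25, 11), (27, Zephyr, 25, 20), (27, Zephyr, 25, 38), (27, Zephyr, 25, 8), (32, Echo, 33, 32), (37, Vega, 25, 11), (37, Vega, 25, 20), (37, Vega, 25, 38), (37, Vega, 25, 8), (40, Lyra, 25, 11), (40, Lyra, 25, 20), (40, Lyra, 25, 38), (40, Lyra, 25, 8), (5, Atlas, 33, 32)}
Natural join on pname: {(40, Lyra, 25, 11, mkt, 2), (40, Lyra, 25, 11, p2, 33), (40, Lyra, 25, 20, mkt, 2), (40, Lyra, 25, 20, p2, 33), (40, Lyra, 25, 38, mkt, 2), (40, Lyra, 25, 38, p2, 33), (40, Lyra, 25, 8, mkt, 2), (40, Lyra, 25, 8, p2, 33)}
π[sid, cid]: project onto (sid, cid) (4 duplicate(s) eliminated) → {(11, 25), (20, 25), (38, 25), (8, 25)}
Set difference of the two operands is {(11, 25), (38, 25), (8, 25)}.
π[cid, sid]: project onto (cid, sid) → {(25, 11), (25, 38), (25, 8)}

{(25, 11), (25, 38), (25, 8)}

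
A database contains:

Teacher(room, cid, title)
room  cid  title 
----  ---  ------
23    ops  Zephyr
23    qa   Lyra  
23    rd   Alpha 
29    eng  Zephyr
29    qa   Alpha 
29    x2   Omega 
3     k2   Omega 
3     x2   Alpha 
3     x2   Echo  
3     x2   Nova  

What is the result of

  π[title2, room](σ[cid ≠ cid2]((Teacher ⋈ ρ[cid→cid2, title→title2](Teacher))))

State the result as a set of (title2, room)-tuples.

ρ[cid→cid2, title→title2]: schema becomes (room, cid2, title2); tuples unchanged.
Natural join on room: {(23, ops, Zephyr, ops, Zephyr), (23, ops, Zephyr, qa, Lyra), (23, ops, Zephyr, rd, Alpha), (23, qa, Lyra, ops, Zephyr), (23, qa, Lyra, qa, Lyra), (23, qa, Lyra, rd, Alpha), (23, rd, Alpha, ops, Zephyr), (23, rd, Alpha, qa, Lyra), (23, rd, Alpha, rd, Alpha), (29, eng, Zephyr, eng, Zephyr), (29, eng, Zephyr, qa, Alpha), (29, eng, Zephyr, x2, Omega), (29, qa, Alpha, eng, Zephyr), (29, qa, Alpha, qa, Alpha), (29, qa, Alpha, x2, Omega), (29, x2, Omega, eng, Zephyr), (29, x2, Omega, qa, Alpha), (29, x2, Omega, x2, Omega), (3, k2, Omega, k2, Omega), (3, k2, Omega, x2, Alpha), (3, k2, Omega, x2, Echo), (3, k2, Omega, x2, Nova), (3, x2, Alpha, k2, Omega), (3, x2, Alpha, x2, Alpha), (3, x2, Alpha, x2, Echo), (3, x2, Alpha, x2, Nova), (3, x2, Echo, k2, Omega), (3, x2, Echo, x2, Alpha), (3, x2, Echo, x2, Echo), (3, x2, Echo, x2, Nova), (3, x2, Nova, k2, Omega), (3, x2, Nova, x2, Alpha), (3, x2, Nova, x2, Echo), (3, x2, Nova, x2, Nova)}
σ[cid ≠ cid2]: keep tuples satisfying cid ≠ cid2 → {(23, ops, Zephyr, qa, Lyra), (23, ops, Zephyr, rd, Alpha), (23, qa, Lyra, ops, Zephyr), (23, qa, Lyra, rd, Alpha), (23, rd, Alpha, ops, Zephyr), (23, rd, Alpha, qa, Lyra), (29, eng, Zephyr, qa, Alpha), (29, eng, Zephyr, x2, Omega), (29, qa, Alpha, eng, Zephyr), (29, qa, Alpha, x2, Omega), (29, x2, Omega, eng, Zephyr), (29, x2, Omega, qa, Alpha), (3, k2, Omega, x2, Alpha), (3, k2, Omega, x2, Echo), (3, k2, Omega, x2, Nova), (3, x2, Alpha, k2, Omega), (3, x2, Echo, k2, Omega), (3, x2, Nova, k2, Omega)}
Projecting to title2, room (8 duplicate(s) eliminated): {(Alpha, 23), (Alpha, 29), (Alpha, 3), (Echo, 3), (Lyra, 23), (Nova, 3), (Omega, 29), (Omega, 3), (Zephyr, 23), (Zephyr, 29)}

{(Alpha, 23), (Alpha, 29), (Alpha, 3), (Echo, 3), (Lyra, 23), (Nova, 3), (Omega, 29), (Omega, 3), (Zephyr, 23), (Zephyr, 29)}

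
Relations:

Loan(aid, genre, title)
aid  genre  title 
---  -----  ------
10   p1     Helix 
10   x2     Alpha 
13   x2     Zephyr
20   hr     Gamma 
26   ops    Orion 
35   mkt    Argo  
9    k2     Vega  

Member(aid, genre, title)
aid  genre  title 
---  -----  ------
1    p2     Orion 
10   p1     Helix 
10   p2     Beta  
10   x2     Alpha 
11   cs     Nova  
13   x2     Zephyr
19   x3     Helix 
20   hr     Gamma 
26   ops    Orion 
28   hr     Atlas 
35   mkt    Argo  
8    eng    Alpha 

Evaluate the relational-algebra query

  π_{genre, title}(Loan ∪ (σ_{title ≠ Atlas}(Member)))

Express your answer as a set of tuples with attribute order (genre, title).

{(cs, Nova), (eng, Alpha), (hr, Gamma), (k2, Vega), (mkt, Argo), (ops, Orion), (p1, Helix), (p2, Beta), (p2, Orion), (x2, Alpha), (x2, Zephyr), (x3, Helix)}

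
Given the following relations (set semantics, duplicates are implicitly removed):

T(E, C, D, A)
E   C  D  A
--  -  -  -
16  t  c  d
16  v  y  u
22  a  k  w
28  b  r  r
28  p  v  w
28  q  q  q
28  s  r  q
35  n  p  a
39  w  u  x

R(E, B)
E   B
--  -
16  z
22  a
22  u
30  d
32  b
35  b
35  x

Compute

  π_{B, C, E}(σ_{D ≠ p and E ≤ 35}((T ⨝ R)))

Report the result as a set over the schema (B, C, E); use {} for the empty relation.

Joining T and R on E yields {(16, t, c, d, z), (16, v, y, u, z), (22, a, k, w, a), (22, a, k, w, u), (35, n, p, a, b), (35, n, p, a, x)}.
Filtering on D ≠ p and E ≤ 35 leaves {(16, t, c, d, z), (16, v, y, u, z), (22, a, k, w, a), (22, a, k, w, u)}.
π[B, C, E]: project onto (B, C, E) → {(a, a, 22), (u, a, 22), (z, t, 16), (z, v, 16)}

{(a, a, 22), (u, a, 22), (z, t, 16), (z, v, 16)}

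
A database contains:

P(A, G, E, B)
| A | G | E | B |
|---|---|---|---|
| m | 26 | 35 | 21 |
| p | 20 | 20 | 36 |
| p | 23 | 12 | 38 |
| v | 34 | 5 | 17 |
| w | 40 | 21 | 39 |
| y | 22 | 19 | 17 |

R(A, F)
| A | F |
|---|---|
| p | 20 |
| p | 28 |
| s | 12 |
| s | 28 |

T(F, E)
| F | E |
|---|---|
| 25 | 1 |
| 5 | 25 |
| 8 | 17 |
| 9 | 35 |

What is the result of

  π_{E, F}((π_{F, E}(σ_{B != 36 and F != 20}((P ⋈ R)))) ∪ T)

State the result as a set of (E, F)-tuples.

Natural join on A: {(p, 20, 20, 36, 20), (p, 20, 20, 36, 28), (p, 23, 12, 38, 20), (p, 23, 12, 38, 28)}
σ[B != 36 and F != 20]: keep tuples satisfying B != 36 and F != 20 → {(p, 23, 12, 38, 28)}
Projecting to F, E: {(28, 12)}
Set union of the two operands is {(25, 1), (28, 12), (5, 25), (8, 17), (9, 35)}.
Projecting to E, F: {(1, 25), (12, 28), (17, 8), (25, 5), (35, 9)}

{(1, 25), (12, 28), (17, 8), (25, 5), (35, 9)}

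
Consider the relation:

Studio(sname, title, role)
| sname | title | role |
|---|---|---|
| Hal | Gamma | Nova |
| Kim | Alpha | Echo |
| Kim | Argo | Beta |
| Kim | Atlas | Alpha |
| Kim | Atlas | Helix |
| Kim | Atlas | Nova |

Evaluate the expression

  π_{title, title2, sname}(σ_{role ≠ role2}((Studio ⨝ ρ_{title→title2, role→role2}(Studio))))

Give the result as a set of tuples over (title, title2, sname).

ρ[title→title2, role→role2]: schema becomes (sname, title2, role2); tuples unchanged.
Studio ⋈ ρ_{title→title2, role→role2}(Studio) (natural join on sname): {(Hal, Gamma, Nova, Gamma, Nova), (Kim, Alpha, Echo, Alpha, Echo), (Kim, Alpha, Echo, Argo, Beta), (Kim, Alpha, Echo, Atlas, Alpha), (Kim, Alpha, Echo, Atlas, Helix), (Kim, Alpha, Echo, Atlas, Nova), (Kim, Argo, Beta, Alpha, Echo), (Kim, Argo, Beta, Argo, Beta), (Kim, Argo, Beta, Atlas, Alpha), (Kim, Argo, Beta, Atlas, Helix), (Kim, Argo, Beta, Atlas, Nova), (Kim, Atlas, Alpha, Alpha, Echo), (Kim, Atlas, Alpha, Argo, Beta), (Kim, Atlas, Alpha, Atlas, Alpha), (Kim, Atlas, Alpha, Atlas, Helix), (Kim, Atlas, Alpha, Atlas, Nova), (Kim, Atlas, Helix, Alpha, Echo), (Kim, Atlas, Helix, Argo, Beta), (Kim, Atlas, Helix, Atlas, Alpha), (Kim, Atlas, Helix, Atlas, Helix), (Kim, Atlas, Helix, Atlas, Nova), (Kim, Atlas, Nova, Alpha, Echo), (Kim, Atlas, Nova, Argo, Beta), (Kim, Atlas, Nova, Atlas, Alpha), (Kim, Atlas, Nova, Atlas, Helix), (Kim, Atlas, Nova, Atlas, Nova)}
Apply σ_{role ≠ role2}; surviving tuples: {(Kim, Alpha, Echo, Argo, Beta), (Kim, Alpha, Echo, Atlas, Alpha), (Kim, Alpha, Echo, Atlas, Helix), (Kim, Alpha, Echo, Atlas, Nova), (Kim, Argo, Beta, Alpha, Echo), (Kim, Argo, Beta, Atlas, Alpha), (Kim, Argo, Beta, Atlas, Helix), (Kim, Argo, Beta, Atlas, Nova), (Kim, Atlas, Alpha, Alpha, Echo), (Kim, Atlas, Alpha, Argo, Beta), (Kim, Atlas, Alpha, Atlas, Helix), (Kim, Atlas, Alpha, Atlas, Nova), (Kim, Atlas, Helix, Alpha, Echo), (Kim, Atlas, Helix, Argo, Beta), (Kim, Atlas, Helix, Atlas, Alpha), (Kim, Atlas, Helix, Atlas, Nova), (Kim, Atlas, Nova, Alpha, Echo), (Kim, Atlas, Nova, Argo, Beta), (Kim, Atlas, Nova, Atlas, Alpha), (Kim, Atlas, Nova, Atlas, Helix)}
Projecting to title, title2, sname (13 duplicate(s) eliminated): {(Alpha, Argo, Kim), (Alpha, Atlas, Kim), (Argo, Alpha, Kim), (Argo, Atlas, Kim), (Atlas, Alpha, Kim), (Atlas, Argo, Kim), (Atlas, Atlas, Kim)}

{(Alpha, Argo, Kim), (Alpha, Atlas, Kim), (Argo, Alpha, Kim), (Argo, Atlas, Kim), (Atlas, Alpha, Kim), (Atlas, Argo, Kim), (Atlas, Atlas, Kim)}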